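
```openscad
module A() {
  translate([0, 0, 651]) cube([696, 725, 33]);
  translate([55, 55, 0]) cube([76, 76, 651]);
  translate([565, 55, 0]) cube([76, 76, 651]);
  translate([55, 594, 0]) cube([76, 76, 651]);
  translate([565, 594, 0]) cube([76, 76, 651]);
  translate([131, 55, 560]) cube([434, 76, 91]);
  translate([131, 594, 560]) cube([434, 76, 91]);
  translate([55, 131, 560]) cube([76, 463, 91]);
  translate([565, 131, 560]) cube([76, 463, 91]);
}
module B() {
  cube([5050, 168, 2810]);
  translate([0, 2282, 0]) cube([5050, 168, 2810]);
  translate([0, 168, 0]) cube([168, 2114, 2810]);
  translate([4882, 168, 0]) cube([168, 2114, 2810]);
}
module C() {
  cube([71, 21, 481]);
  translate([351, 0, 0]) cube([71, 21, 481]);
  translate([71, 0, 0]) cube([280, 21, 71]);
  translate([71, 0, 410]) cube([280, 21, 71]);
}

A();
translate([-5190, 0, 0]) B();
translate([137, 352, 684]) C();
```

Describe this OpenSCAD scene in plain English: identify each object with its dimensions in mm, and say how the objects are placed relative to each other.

A is a table with a 696×725 mm rectangular top, 33 mm thick, top surface at z = 684 mm, supported by four 76×76 mm square legs, each inset 55 mm from the nearest pair of top edges, running from the floor. Four apron rails, 76 mm thick and 91 mm tall, run between adjacent legs with their top edges flush with the underside of the top and their outer faces flush with the legs' outer faces.

B is a box-shaped house frame (walls only): outside footprint 5050×2450 mm, wall height 2810 mm, wall thickness 168 mm. The two y-facing walls run the full x-width; the two x-facing walls fit between the inner faces of the y-facing walls.

C is a rectangular picture frame lying in the x–z plane (depth along y). The opening is 280 mm wide (x) by 339 mm tall (z), surrounded by a border 71 mm wide on all four sides. The frame is 21 mm deep and is made of two full-height vertical stiles with two horizontal rails fitted between them.

The house frame is on the floor beside the table on its −x side. The picture frame is on top of the table, centred.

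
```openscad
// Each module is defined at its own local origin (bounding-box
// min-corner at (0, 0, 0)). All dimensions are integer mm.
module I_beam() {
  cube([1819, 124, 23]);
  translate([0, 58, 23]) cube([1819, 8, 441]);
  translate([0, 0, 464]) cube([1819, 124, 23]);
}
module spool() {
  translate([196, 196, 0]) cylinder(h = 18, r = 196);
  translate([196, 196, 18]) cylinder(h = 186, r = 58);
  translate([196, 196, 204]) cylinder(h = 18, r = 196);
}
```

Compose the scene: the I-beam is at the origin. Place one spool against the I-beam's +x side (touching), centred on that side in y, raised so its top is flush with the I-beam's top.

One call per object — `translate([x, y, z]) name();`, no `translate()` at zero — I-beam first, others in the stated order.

I_beam();
translate([1819, -134, 265]) spool();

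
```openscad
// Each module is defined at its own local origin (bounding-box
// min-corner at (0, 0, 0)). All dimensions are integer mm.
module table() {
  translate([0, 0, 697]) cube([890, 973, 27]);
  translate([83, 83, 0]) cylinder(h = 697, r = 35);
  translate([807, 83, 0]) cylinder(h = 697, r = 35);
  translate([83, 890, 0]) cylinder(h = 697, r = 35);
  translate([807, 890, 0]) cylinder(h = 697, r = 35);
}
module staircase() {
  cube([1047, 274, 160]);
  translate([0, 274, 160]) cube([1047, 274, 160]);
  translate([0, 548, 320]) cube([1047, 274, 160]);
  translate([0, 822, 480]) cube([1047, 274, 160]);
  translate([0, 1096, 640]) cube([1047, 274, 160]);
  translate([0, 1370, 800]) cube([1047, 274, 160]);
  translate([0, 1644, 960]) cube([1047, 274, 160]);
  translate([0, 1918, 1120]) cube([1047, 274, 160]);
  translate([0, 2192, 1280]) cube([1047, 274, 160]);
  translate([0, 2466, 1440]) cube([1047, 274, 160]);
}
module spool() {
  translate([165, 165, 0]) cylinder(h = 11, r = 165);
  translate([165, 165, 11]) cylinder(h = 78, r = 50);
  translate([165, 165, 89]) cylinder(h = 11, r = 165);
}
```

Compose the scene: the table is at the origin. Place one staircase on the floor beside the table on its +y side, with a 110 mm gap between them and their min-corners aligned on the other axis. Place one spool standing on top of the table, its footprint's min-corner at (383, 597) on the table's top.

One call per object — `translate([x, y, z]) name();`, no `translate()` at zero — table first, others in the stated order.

table();
translate([0, 1083, 0]) staircase();
translate([383, 597, 724]) spool();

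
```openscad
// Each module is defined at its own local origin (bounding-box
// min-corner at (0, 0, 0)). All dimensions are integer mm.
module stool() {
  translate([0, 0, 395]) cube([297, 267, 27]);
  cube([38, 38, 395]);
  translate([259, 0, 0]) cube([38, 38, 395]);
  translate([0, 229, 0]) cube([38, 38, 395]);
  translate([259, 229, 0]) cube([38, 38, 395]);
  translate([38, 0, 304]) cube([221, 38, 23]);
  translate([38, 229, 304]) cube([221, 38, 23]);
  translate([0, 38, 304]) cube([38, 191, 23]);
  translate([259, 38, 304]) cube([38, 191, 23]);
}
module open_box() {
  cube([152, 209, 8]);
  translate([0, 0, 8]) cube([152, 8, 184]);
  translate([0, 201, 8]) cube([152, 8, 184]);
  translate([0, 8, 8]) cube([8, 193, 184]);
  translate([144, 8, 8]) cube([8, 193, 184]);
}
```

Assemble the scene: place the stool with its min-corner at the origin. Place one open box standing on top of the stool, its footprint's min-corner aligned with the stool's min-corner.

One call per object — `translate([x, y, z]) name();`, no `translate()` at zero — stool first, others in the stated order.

stool();
translate([0, 0, 422]) open_box();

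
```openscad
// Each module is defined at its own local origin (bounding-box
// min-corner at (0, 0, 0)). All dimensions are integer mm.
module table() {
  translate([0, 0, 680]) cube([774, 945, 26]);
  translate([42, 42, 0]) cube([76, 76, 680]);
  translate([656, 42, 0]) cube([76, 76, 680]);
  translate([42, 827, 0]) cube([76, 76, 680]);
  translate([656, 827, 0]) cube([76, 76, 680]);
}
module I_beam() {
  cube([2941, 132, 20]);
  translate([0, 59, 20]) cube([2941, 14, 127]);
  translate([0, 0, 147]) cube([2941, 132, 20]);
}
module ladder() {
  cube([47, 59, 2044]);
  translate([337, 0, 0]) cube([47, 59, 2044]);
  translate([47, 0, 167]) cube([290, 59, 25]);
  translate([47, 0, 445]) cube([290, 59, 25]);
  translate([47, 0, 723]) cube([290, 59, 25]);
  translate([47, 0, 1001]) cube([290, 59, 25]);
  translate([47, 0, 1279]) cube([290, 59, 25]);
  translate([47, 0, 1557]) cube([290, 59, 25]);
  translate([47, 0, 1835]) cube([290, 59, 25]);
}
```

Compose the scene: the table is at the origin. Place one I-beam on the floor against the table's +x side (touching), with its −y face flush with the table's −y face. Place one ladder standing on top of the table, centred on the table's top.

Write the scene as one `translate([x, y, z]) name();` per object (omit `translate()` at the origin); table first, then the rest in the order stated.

table();
translate([774, 0, 0]) I_beam();
translate([195, 443, 706]) ladder();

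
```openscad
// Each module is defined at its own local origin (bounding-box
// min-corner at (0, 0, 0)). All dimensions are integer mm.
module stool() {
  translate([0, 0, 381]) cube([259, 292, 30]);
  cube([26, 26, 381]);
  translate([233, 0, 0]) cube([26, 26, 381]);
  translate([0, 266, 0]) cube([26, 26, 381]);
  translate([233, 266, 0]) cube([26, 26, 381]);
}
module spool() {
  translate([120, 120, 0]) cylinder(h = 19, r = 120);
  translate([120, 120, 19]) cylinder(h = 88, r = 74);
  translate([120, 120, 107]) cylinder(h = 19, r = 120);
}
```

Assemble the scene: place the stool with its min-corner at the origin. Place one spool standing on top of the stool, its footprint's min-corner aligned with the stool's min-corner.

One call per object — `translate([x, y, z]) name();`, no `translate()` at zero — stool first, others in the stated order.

stool();
translate([0, 0, 411]) spool();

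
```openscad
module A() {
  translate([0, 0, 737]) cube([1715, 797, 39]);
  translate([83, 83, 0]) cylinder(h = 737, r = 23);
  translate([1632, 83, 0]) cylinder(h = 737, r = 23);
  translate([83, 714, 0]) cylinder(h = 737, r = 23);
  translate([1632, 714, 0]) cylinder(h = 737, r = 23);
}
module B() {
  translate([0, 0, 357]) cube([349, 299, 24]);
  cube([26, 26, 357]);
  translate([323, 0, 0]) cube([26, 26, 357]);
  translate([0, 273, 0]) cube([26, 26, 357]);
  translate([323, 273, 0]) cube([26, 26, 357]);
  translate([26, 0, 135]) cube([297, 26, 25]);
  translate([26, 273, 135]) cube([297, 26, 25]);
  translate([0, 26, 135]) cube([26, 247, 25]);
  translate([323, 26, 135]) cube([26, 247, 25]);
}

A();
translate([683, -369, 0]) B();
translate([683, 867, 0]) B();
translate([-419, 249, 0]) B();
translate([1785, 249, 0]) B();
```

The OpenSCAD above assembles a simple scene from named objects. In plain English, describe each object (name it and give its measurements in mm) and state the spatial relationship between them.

A is a table with a 1715×797 mm rectangular top, 39 mm thick, top surface at z = 776 mm, supported by four round legs of 46 mm diameter, each leg's bounding box inset 60 mm from the nearest pair of top edges, running from the floor.

B is a four-legged stool. The seat is 349×299 mm, 24 mm thick, top at z = 381 mm. It stands on four square legs, each 26×26 mm in cross-section, from z = 0 to the seat underside, each flush with a corner of the seat. Four stretchers, 26 mm wide and 25 mm tall, connect adjacent legs with their undersides at z = 135 mm, each running between the inner faces of the legs it joins and aligned with the legs' outer faces on the other axis.

Four stools sit around the table at the −y, +y, −x, +x sides.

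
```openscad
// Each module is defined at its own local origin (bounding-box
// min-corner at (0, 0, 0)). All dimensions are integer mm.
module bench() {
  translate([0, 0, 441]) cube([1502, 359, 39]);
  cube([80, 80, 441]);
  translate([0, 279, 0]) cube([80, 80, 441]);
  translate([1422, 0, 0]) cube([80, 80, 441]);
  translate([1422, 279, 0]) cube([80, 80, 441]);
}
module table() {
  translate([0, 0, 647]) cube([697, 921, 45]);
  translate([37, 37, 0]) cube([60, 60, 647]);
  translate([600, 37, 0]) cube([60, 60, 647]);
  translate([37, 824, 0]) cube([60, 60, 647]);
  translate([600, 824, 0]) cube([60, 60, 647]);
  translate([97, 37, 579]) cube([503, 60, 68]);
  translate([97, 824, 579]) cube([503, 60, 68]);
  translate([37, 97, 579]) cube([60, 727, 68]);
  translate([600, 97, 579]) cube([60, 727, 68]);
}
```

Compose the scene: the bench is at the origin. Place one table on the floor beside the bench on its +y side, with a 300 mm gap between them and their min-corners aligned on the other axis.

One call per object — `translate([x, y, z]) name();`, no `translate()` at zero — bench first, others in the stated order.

bench();
translate([0, 659, 0]) table();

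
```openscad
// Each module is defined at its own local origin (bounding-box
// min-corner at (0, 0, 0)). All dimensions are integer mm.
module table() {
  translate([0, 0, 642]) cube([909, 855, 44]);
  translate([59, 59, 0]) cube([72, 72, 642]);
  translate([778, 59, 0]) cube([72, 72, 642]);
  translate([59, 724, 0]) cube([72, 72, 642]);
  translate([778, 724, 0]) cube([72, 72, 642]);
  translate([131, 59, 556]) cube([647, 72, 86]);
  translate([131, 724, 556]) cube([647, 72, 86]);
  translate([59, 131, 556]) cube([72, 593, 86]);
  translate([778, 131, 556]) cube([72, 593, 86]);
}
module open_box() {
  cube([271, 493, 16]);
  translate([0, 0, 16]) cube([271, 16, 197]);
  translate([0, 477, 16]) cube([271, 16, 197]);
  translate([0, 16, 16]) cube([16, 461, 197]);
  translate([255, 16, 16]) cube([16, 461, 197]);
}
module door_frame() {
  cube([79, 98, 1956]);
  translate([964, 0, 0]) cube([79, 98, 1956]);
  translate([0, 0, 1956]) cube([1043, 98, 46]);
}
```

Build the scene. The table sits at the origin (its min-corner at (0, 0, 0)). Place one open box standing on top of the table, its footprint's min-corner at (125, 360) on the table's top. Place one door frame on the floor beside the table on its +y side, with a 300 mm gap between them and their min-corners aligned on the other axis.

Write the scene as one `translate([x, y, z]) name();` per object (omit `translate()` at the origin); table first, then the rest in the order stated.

table();
translate([125, 360, 686]) open_box();
translate([0, 1155, 0]) door_frame();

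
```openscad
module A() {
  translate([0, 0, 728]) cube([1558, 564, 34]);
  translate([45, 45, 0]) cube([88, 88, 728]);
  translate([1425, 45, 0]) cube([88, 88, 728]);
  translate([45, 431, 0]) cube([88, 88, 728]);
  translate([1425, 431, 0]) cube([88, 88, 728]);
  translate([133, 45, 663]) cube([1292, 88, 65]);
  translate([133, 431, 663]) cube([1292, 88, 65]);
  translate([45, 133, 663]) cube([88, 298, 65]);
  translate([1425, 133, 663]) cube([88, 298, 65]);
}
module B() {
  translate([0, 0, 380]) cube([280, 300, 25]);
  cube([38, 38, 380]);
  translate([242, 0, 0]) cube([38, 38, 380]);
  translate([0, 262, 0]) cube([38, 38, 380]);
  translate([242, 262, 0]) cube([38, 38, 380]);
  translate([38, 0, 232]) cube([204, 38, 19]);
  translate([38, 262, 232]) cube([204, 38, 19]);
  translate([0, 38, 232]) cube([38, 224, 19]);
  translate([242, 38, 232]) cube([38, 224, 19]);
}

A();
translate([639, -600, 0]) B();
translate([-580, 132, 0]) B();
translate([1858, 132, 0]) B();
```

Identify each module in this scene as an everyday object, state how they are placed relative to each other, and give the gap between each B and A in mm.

A is a table. B is a stool. Three stools sit around the table at the −y, −x, +x sides. The gap between each stool and the table is 300 mm.

Each stool's nearest face is 300 mm from the table's bounding box.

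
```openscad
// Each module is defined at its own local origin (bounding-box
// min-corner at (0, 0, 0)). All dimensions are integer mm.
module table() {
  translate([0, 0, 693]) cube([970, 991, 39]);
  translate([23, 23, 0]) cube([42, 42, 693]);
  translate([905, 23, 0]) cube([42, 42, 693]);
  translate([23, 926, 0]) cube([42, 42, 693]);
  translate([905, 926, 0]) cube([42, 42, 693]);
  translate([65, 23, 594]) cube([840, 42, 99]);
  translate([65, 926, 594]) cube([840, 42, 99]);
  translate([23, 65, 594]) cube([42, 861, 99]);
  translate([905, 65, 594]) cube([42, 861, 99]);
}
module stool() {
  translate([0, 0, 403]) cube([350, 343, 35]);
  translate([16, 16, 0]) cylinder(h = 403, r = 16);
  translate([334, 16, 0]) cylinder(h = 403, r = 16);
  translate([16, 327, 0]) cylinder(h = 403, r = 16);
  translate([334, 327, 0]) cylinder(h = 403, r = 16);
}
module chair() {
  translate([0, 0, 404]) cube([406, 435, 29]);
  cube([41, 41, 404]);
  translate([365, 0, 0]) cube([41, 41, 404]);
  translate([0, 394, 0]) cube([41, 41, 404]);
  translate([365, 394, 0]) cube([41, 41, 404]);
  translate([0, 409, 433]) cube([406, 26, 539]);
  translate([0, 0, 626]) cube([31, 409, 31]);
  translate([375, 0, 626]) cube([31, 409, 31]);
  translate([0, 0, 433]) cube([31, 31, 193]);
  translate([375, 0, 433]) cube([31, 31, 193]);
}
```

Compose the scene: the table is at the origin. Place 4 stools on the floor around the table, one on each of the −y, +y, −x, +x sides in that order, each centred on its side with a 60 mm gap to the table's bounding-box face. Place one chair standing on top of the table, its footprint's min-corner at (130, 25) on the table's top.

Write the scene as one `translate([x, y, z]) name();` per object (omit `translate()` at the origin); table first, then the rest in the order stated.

table();
translate([310, -403, 0]) stool();
translate([310, 1051, 0]) stool();
translate([-410, 324, 0]) stool();
translate([1030, 324, 0]) stool();
translate([130, 25, 732]) chair();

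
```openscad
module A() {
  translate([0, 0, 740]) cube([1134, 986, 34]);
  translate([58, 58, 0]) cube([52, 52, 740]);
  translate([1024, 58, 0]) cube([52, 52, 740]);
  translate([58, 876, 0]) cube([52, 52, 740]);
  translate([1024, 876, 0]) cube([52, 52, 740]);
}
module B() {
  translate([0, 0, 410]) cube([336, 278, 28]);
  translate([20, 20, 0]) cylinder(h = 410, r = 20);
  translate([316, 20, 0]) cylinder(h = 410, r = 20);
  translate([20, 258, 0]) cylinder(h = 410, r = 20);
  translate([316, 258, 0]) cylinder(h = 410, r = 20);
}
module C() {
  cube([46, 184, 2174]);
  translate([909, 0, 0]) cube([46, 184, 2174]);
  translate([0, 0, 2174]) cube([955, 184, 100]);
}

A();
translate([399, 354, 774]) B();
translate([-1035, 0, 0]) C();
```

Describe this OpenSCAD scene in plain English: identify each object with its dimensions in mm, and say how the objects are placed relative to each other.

A is a table: top 1134 mm (x) × 986 mm (y), 34 mm thick, upper face at z = 774 mm, on four 52×52 mm square legs, each inset 58 mm from the nearest pair of top edges, running from z = 0 to the bottom of the top.

B is a simple wooden stool: a rectangular seat 336 mm (x) by 278 mm (y), 28 mm thick, top face at z = 438 mm, on four round legs, each 40 mm in diameter. The legs rest on z = 0, each leg's axis is inset half a diameter from the nearest pair of seat edges (so the leg's bounding box is flush with the corner).

C is a rectangular door frame: two vertical jambs of 46×184 mm section, 2174 mm tall, with a clear opening 863 mm wide between their inner faces. A header 100 mm tall and 184 mm deep lies on top of the jambs and spans the full outside width.

The stool is on top of the table, centred. The door frame is on the floor beside the table on its −x side.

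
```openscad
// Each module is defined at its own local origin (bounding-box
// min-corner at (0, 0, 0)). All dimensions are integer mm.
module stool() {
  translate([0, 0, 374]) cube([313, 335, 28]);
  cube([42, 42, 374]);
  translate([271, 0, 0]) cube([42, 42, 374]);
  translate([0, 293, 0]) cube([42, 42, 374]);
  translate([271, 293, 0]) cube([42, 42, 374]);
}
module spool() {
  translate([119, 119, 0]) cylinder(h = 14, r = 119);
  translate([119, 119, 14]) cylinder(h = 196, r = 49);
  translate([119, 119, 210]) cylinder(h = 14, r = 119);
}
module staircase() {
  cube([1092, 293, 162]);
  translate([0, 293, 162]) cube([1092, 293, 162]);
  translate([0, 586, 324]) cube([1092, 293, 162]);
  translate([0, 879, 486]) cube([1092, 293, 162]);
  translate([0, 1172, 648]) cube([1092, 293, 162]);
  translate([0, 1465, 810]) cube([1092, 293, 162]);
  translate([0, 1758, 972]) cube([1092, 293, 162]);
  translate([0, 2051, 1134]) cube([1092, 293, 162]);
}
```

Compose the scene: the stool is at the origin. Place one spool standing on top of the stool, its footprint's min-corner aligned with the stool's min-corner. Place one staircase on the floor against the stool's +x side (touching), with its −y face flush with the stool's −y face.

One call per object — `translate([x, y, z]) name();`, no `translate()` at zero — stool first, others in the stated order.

stool();
translate([0, 0, 402]) spool();
translate([313, 0, 0]) staircase();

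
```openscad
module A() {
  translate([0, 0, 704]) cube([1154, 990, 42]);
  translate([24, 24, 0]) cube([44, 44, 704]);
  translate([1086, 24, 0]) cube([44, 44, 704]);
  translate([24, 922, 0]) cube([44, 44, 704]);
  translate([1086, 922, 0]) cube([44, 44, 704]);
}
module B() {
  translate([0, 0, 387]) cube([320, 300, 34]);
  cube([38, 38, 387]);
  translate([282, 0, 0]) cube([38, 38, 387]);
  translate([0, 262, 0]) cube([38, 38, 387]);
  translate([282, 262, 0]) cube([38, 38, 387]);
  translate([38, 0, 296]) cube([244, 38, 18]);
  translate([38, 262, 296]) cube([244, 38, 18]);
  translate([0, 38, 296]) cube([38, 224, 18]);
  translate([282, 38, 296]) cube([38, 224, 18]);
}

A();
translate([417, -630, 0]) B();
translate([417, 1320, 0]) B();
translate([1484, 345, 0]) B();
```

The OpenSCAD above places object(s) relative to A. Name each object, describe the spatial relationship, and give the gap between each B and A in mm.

A is a table. B is a stool. Three stools sit around the table at the −y, +y, +x sides. The gap between each stool and the table is 330 mm.

Each stool's nearest face is 330 mm from the table's bounding box.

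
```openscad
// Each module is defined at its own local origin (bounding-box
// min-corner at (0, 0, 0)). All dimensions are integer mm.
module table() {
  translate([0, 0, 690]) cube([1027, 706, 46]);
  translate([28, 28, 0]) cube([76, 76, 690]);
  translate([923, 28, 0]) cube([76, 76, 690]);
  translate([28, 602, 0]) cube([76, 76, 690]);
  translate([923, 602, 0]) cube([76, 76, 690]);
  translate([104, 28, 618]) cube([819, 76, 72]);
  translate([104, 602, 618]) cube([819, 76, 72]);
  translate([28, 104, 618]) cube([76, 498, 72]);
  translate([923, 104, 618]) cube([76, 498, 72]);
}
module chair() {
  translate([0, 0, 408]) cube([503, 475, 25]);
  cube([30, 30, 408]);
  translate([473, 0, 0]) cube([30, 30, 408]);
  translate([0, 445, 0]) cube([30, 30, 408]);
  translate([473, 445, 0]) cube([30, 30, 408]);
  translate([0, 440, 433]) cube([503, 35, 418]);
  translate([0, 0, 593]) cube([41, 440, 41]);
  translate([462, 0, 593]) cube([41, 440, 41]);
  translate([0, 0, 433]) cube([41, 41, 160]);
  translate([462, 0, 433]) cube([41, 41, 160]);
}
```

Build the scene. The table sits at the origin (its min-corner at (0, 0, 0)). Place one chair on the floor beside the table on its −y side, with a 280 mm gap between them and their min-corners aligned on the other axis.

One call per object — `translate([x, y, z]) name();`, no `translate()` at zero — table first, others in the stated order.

table();
translate([0, -755, 0]) chair();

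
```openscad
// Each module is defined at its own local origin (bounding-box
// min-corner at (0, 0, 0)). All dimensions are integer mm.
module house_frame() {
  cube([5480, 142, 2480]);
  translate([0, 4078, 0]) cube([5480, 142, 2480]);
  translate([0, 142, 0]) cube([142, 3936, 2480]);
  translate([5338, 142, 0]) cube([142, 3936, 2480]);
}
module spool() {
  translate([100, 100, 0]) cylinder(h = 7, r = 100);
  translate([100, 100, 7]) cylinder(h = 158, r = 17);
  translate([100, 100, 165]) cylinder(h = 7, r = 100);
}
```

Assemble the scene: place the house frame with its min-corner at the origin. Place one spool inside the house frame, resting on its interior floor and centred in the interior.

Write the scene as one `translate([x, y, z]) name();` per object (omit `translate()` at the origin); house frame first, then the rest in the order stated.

house_frame();
translate([2640, 2010, 0]) spool();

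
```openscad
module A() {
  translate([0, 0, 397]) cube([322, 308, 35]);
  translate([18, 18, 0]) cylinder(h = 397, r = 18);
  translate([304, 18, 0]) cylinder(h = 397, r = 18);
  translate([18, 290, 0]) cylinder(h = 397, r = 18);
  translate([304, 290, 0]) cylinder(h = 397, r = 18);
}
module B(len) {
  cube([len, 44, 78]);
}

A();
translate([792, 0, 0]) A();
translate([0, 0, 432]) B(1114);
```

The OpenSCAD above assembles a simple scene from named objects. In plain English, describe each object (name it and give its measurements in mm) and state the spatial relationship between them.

A is a four-legged stool. The seat is 322×308 mm, 35 mm thick, top at z = 432 mm. It stands on four round legs, each 36 mm in diameter, from z = 0 to the seat underside, each leg's axis is inset half a diameter from the nearest pair of seat edges (so the leg's bounding box is flush with the corner).

B is a rectangular beam 1114 mm long (x), 44 mm deep (y), 78 mm thick (z).

The beam spans the tops of two stools placed 470 mm apart, resting at z = 432 mm.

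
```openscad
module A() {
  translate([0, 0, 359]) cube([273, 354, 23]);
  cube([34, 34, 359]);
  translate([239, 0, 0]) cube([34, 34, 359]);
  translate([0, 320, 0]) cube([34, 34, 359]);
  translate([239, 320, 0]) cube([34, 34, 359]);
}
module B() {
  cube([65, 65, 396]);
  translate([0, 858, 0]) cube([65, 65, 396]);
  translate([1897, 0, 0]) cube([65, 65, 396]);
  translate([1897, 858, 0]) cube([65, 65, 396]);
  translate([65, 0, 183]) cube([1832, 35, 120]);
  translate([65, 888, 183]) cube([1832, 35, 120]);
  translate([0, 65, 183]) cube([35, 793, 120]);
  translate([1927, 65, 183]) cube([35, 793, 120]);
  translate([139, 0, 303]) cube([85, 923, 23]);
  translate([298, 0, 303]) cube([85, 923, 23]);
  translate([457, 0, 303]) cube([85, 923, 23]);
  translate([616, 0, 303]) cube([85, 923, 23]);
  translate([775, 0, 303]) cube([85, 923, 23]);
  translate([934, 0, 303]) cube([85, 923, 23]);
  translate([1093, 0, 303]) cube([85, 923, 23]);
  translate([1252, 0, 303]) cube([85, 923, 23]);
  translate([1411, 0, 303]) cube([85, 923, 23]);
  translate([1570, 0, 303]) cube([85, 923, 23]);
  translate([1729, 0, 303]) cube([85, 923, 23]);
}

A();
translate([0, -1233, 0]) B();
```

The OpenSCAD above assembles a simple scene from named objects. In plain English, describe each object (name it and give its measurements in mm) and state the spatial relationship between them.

A is a simple wooden stool: a rectangular seat 273 mm (x) by 354 mm (y), 23 mm thick, top face at z = 382 mm, on four square legs, each 34×34 mm in cross-section. The legs rest on z = 0, each flush with a corner of the seat.

B is a bed frame 1962 mm long (x) by 923 mm wide (y). Four 65×65 mm corner posts, 396 mm tall, at the corners of the footprint. Four rails of 35 mm thickness and 120 mm height run between adjacent posts with their undersides at z = 183 mm, their outer faces flush with the outside of the frame (the two x-running rails run between the posts' inner faces; the two y-running rails run between the posts' inner faces). 11 slats, each 85 mm wide (x) and 23 mm thick, lie across the top of the two x-running rails, running the full 923 mm width of the frame in y; the slats are evenly spaced along x between the inner faces of the end posts with equal gaps (rounded down to the nearest mm) at the −x end and between each pair — any rounding remainder accumulates at the +x end.

The bed frame is on the floor beside the stool on its −y side.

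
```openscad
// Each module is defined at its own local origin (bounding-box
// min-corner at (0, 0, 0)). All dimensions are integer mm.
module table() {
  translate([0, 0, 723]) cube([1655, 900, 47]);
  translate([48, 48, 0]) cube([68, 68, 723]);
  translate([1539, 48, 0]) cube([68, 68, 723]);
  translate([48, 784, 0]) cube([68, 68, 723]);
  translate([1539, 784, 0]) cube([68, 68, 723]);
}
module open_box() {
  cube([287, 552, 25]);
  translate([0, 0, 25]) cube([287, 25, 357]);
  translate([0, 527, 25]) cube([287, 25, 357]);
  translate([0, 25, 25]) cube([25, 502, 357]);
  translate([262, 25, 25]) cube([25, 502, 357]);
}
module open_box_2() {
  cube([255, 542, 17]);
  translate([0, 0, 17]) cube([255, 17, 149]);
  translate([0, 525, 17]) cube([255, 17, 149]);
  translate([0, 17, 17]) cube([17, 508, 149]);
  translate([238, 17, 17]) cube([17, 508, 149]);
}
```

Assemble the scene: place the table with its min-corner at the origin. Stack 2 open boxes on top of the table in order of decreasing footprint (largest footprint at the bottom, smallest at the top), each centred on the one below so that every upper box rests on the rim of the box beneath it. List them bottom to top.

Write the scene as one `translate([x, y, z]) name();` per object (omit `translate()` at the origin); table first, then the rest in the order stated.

table();
translate([684, 174, 770]) open_box();
translate([700, 179, 1152]) open_box_2();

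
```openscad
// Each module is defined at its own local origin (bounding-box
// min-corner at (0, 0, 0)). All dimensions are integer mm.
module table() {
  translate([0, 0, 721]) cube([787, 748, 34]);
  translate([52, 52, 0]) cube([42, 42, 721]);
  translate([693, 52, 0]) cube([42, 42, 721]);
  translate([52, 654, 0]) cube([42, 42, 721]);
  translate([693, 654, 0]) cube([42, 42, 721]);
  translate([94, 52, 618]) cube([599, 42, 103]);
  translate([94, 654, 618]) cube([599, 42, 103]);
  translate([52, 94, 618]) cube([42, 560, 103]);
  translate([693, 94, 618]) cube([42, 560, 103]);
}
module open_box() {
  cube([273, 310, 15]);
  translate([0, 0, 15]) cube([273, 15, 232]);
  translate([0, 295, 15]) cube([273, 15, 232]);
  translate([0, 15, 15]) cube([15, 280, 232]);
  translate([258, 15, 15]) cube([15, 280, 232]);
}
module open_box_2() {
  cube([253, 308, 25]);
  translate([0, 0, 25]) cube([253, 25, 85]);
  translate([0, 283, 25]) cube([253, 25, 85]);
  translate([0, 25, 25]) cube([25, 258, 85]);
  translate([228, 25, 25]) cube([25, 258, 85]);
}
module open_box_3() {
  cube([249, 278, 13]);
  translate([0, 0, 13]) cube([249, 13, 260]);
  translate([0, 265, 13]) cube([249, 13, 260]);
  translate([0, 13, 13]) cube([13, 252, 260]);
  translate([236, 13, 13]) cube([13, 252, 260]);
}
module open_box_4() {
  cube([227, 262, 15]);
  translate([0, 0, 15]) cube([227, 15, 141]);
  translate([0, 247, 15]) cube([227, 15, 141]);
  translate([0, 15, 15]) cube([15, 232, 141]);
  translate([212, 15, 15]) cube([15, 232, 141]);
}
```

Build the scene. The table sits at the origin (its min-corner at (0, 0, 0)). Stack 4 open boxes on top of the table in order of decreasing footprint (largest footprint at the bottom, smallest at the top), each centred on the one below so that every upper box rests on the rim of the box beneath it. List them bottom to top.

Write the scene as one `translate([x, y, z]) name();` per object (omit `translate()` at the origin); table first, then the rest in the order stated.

table();
translate([257, 219, 755]) open_box();
translate([267, 220, 1002]) open_box_2();
translate([269, 235, 1112]) open_box_3();
translate([280, 243, 1385]) open_box_4();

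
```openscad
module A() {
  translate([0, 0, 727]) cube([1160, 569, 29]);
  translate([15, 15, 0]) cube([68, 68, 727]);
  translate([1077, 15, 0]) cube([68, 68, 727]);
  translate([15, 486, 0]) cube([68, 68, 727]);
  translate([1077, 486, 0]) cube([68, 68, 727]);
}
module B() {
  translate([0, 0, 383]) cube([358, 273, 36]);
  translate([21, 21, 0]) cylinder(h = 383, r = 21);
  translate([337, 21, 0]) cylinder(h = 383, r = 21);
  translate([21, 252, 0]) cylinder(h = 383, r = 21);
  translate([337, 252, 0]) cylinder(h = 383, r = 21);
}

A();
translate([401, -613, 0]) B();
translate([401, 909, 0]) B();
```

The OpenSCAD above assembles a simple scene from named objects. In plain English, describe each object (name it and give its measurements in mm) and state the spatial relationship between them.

A is a table: top 1160 mm (x) × 569 mm (y), 29 mm thick, upper face at z = 756 mm, on four 68×68 mm square legs, each inset 15 mm from the nearest pair of top edges, running from z = 0 to the bottom of the top.

B is a four-legged stool. The seat is 358×273 mm, 36 mm thick, top at z = 419 mm. It stands on four round legs, each 42 mm in diameter, from z = 0 to the seat underside, each leg's axis is inset half a diameter from the nearest pair of seat edges (so the leg's bounding box is flush with the corner).

Two stools sit around the table at the −y, +y sides.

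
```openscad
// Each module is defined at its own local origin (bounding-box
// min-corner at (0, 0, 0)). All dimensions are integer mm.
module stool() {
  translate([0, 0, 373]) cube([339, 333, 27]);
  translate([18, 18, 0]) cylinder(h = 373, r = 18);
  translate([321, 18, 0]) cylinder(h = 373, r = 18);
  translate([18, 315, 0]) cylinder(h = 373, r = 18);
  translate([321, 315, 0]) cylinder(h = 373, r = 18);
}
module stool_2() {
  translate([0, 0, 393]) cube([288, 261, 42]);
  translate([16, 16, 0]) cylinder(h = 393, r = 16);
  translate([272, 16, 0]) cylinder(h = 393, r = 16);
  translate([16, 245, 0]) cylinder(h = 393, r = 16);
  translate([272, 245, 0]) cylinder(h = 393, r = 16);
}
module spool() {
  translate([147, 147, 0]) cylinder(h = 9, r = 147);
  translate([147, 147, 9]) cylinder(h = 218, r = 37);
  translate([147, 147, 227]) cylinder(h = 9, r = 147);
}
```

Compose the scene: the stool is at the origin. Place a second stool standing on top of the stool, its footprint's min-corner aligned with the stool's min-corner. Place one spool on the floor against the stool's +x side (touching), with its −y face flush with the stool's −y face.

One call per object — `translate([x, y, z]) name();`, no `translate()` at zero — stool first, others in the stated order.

stool();
translate([0, 0, 400]) stool_2();
translate([339, 0, 0]) spool();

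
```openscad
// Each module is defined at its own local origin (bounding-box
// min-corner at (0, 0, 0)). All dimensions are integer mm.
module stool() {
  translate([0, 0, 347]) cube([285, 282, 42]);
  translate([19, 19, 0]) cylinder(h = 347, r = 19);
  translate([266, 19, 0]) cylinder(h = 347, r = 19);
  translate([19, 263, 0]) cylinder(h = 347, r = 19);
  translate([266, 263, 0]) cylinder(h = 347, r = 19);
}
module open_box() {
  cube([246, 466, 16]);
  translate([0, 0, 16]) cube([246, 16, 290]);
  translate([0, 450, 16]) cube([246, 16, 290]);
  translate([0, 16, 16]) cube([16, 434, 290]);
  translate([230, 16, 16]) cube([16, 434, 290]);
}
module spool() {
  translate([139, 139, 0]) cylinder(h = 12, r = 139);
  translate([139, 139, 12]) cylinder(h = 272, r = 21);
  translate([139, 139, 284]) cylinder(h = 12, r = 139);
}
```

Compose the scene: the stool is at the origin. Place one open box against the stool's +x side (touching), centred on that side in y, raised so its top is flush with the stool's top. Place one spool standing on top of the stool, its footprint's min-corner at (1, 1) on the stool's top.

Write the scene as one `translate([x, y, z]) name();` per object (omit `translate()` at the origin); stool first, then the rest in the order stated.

stool();
translate([285, -92, 83]) open_box();
translate([1, 1, 389]) spool();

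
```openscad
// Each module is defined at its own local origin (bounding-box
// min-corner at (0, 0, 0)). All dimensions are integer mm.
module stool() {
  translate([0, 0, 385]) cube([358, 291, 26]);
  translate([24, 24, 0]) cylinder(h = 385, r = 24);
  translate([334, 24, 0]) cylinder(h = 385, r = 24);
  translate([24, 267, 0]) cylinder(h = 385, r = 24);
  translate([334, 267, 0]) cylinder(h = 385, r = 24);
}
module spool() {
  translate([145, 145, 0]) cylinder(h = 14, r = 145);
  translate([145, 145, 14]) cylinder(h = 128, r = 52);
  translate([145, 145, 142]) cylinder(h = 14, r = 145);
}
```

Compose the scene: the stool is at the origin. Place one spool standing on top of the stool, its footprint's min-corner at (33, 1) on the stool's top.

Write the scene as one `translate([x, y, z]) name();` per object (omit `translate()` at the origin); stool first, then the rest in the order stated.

stool();
translate([33, 1, 411]) spool();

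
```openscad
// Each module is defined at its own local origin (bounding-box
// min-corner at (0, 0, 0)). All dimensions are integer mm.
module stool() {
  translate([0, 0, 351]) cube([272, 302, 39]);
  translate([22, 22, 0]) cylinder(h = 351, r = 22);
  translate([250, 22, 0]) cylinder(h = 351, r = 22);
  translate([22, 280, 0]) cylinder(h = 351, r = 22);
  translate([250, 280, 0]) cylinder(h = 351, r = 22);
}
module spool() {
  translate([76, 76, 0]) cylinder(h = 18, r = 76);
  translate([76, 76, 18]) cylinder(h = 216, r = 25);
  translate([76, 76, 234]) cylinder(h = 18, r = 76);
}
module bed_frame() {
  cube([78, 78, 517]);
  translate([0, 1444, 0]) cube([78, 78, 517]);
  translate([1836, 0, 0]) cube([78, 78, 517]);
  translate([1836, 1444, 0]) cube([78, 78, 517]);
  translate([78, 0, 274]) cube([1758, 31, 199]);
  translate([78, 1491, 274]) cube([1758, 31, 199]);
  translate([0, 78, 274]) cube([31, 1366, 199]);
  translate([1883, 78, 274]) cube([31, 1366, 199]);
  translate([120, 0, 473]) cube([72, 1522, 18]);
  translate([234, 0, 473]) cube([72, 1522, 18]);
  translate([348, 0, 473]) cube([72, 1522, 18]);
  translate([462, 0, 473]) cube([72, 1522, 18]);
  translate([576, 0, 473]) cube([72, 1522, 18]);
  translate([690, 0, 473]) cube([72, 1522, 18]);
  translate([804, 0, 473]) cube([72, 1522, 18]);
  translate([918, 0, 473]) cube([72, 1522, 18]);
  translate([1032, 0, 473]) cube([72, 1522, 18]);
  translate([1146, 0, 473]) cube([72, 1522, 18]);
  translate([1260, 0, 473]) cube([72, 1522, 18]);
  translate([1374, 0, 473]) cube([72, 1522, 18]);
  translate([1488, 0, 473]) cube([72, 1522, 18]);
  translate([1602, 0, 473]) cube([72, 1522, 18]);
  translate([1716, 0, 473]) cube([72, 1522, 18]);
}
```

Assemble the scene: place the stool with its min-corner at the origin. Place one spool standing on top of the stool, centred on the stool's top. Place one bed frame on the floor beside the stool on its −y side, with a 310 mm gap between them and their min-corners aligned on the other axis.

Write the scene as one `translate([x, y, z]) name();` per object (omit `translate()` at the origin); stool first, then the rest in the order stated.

stool();
translate([60, 75, 390]) spool();
translate([0, -1832, 0]) bed_frame();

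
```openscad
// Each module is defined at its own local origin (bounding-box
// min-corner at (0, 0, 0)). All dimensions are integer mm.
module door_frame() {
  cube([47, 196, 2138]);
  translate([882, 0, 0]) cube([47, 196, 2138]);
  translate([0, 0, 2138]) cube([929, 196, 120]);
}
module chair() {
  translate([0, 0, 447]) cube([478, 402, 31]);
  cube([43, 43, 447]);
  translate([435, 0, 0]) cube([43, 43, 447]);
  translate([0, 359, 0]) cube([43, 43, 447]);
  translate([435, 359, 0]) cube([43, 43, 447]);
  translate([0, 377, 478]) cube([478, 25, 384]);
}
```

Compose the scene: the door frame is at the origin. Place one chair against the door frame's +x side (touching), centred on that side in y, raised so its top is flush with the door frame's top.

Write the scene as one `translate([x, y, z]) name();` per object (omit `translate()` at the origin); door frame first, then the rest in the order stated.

door_frame();
translate([929, -103, 1396]) chair();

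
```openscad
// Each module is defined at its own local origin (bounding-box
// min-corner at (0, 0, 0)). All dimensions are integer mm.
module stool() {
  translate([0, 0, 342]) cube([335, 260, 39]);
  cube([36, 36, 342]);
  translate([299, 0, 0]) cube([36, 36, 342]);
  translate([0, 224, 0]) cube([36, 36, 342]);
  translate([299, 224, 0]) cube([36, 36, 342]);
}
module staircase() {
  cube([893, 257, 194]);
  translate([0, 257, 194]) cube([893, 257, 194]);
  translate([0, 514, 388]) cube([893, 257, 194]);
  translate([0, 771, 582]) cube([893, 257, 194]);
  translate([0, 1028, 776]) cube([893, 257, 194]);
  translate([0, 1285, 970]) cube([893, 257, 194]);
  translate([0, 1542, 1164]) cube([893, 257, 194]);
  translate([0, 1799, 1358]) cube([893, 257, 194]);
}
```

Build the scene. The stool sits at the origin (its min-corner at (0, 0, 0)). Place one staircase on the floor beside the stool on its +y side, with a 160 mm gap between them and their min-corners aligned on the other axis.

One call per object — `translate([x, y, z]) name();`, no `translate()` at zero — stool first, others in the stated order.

stool();
translate([0, 420, 0]) staircase();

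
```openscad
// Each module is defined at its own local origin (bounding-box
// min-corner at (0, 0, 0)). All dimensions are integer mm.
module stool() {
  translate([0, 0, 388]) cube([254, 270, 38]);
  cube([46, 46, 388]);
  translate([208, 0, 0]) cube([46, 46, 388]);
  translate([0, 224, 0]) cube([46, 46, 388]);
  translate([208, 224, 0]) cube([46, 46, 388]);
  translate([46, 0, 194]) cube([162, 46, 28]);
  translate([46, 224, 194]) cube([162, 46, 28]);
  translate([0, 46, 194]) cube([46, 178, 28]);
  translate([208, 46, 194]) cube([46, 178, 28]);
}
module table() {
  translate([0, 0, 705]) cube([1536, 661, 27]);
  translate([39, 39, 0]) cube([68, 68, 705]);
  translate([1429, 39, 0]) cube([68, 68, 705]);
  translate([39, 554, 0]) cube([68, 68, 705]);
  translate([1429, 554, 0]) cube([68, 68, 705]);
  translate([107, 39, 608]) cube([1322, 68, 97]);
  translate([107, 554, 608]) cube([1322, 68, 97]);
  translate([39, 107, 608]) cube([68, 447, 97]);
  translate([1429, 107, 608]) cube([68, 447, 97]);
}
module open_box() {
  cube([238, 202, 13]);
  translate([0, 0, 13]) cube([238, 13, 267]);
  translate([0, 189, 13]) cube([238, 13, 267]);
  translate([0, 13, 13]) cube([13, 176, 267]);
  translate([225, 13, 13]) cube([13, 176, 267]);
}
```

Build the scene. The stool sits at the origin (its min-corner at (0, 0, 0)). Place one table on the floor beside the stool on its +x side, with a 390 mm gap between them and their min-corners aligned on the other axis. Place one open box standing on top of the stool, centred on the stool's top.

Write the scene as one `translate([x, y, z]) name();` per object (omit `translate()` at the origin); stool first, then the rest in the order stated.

stool();
translate([644, 0, 0]) table();
translate([8, 34, 426]) open_box();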